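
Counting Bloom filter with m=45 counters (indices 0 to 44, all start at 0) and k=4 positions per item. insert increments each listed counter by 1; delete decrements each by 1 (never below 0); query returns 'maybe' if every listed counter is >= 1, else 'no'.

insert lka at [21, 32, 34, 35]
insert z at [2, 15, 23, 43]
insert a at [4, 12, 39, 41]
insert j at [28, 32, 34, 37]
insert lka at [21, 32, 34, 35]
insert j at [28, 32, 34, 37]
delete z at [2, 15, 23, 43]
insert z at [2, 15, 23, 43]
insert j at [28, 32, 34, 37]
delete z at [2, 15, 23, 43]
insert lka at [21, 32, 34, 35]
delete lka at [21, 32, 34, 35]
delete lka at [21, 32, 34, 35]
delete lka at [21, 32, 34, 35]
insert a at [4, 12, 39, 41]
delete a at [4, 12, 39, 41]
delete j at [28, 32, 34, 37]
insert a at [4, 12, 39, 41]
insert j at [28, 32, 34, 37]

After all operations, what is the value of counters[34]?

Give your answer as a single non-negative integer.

Answer: 3

Derivation:
Step 1: insert lka at [21, 32, 34, 35] -> counters=[0,0,0,0,0,0,0,0,0,0,0,0,0,0,0,0,0,0,0,0,0,1,0,0,0,0,0,0,0,0,0,0,1,0,1,1,0,0,0,0,0,0,0,0,0]
Step 2: insert z at [2, 15, 23, 43] -> counters=[0,0,1,0,0,0,0,0,0,0,0,0,0,0,0,1,0,0,0,0,0,1,0,1,0,0,0,0,0,0,0,0,1,0,1,1,0,0,0,0,0,0,0,1,0]
Step 3: insert a at [4, 12, 39, 41] -> counters=[0,0,1,0,1,0,0,0,0,0,0,0,1,0,0,1,0,0,0,0,0,1,0,1,0,0,0,0,0,0,0,0,1,0,1,1,0,0,0,1,0,1,0,1,0]
Step 4: insert j at [28, 32, 34, 37] -> counters=[0,0,1,0,1,0,0,0,0,0,0,0,1,0,0,1,0,0,0,0,0,1,0,1,0,0,0,0,1,0,0,0,2,0,2,1,0,1,0,1,0,1,0,1,0]
Step 5: insert lka at [21, 32, 34, 35] -> counters=[0,0,1,0,1,0,0,0,0,0,0,0,1,0,0,1,0,0,0,0,0,2,0,1,0,0,0,0,1,0,0,0,3,0,3,2,0,1,0,1,0,1,0,1,0]
Step 6: insert j at [28, 32, 34, 37] -> counters=[0,0,1,0,1,0,0,0,0,0,0,0,1,0,0,1,0,0,0,0,0,2,0,1,0,0,0,0,2,0,0,0,4,0,4,2,0,2,0,1,0,1,0,1,0]
Step 7: delete z at [2, 15, 23, 43] -> counters=[0,0,0,0,1,0,0,0,0,0,0,0,1,0,0,0,0,0,0,0,0,2,0,0,0,0,0,0,2,0,0,0,4,0,4,2,0,2,0,1,0,1,0,0,0]
Step 8: insert z at [2, 15, 23, 43] -> counters=[0,0,1,0,1,0,0,0,0,0,0,0,1,0,0,1,0,0,0,0,0,2,0,1,0,0,0,0,2,0,0,0,4,0,4,2,0,2,0,1,0,1,0,1,0]
Step 9: insert j at [28, 32, 34, 37] -> counters=[0,0,1,0,1,0,0,0,0,0,0,0,1,0,0,1,0,0,0,0,0,2,0,1,0,0,0,0,3,0,0,0,5,0,5,2,0,3,0,1,0,1,0,1,0]
Step 10: delete z at [2, 15, 23, 43] -> counters=[0,0,0,0,1,0,0,0,0,0,0,0,1,0,0,0,0,0,0,0,0,2,0,0,0,0,0,0,3,0,0,0,5,0,5,2,0,3,0,1,0,1,0,0,0]
Step 11: insert lka at [21, 32, 34, 35] -> counters=[0,0,0,0,1,0,0,0,0,0,0,0,1,0,0,0,0,0,0,0,0,3,0,0,0,0,0,0,3,0,0,0,6,0,6,3,0,3,0,1,0,1,0,0,0]
Step 12: delete lka at [21, 32, 34, 35] -> counters=[0,0,0,0,1,0,0,0,0,0,0,0,1,0,0,0,0,0,0,0,0,2,0,0,0,0,0,0,3,0,0,0,5,0,5,2,0,3,0,1,0,1,0,0,0]
Step 13: delete lka at [21, 32, 34, 35] -> counters=[0,0,0,0,1,0,0,0,0,0,0,0,1,0,0,0,0,0,0,0,0,1,0,0,0,0,0,0,3,0,0,0,4,0,4,1,0,3,0,1,0,1,0,0,0]
Step 14: delete lka at [21, 32, 34, 35] -> counters=[0,0,0,0,1,0,0,0,0,0,0,0,1,0,0,0,0,0,0,0,0,0,0,0,0,0,0,0,3,0,0,0,3,0,3,0,0,3,0,1,0,1,0,0,0]
Step 15: insert a at [4, 12, 39, 41] -> counters=[0,0,0,0,2,0,0,0,0,0,0,0,2,0,0,0,0,0,0,0,0,0,0,0,0,0,0,0,3,0,0,0,3,0,3,0,0,3,0,2,0,2,0,0,0]
Step 16: delete a at [4, 12, 39, 41] -> counters=[0,0,0,0,1,0,0,0,0,0,0,0,1,0,0,0,0,0,0,0,0,0,0,0,0,0,0,0,3,0,0,0,3,0,3,0,0,3,0,1,0,1,0,0,0]
Step 17: delete j at [28, 32, 34, 37] -> counters=[0,0,0,0,1,0,0,0,0,0,0,0,1,0,0,0,0,0,0,0,0,0,0,0,0,0,0,0,2,0,0,0,2,0,2,0,0,2,0,1,0,1,0,0,0]
Step 18: insert a at [4, 12, 39, 41] -> counters=[0,0,0,0,2,0,0,0,0,0,0,0,2,0,0,0,0,0,0,0,0,0,0,0,0,0,0,0,2,0,0,0,2,0,2,0,0,2,0,2,0,2,0,0,0]
Step 19: insert j at [28, 32, 34, 37] -> counters=[0,0,0,0,2,0,0,0,0,0,0,0,2,0,0,0,0,0,0,0,0,0,0,0,0,0,0,0,3,0,0,0,3,0,3,0,0,3,0,2,0,2,0,0,0]
Final counters=[0,0,0,0,2,0,0,0,0,0,0,0,2,0,0,0,0,0,0,0,0,0,0,0,0,0,0,0,3,0,0,0,3,0,3,0,0,3,0,2,0,2,0,0,0] -> counters[34]=3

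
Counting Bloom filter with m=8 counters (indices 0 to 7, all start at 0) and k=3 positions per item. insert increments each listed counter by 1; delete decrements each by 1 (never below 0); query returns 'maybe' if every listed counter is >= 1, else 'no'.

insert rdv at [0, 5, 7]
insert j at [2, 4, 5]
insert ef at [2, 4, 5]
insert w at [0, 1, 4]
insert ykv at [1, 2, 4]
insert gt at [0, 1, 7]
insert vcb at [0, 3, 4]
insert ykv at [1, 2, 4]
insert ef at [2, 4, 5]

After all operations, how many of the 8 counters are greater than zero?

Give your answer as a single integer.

Answer: 7

Derivation:
Step 1: insert rdv at [0, 5, 7] -> counters=[1,0,0,0,0,1,0,1]
Step 2: insert j at [2, 4, 5] -> counters=[1,0,1,0,1,2,0,1]
Step 3: insert ef at [2, 4, 5] -> counters=[1,0,2,0,2,3,0,1]
Step 4: insert w at [0, 1, 4] -> counters=[2,1,2,0,3,3,0,1]
Step 5: insert ykv at [1, 2, 4] -> counters=[2,2,3,0,4,3,0,1]
Step 6: insert gt at [0, 1, 7] -> counters=[3,3,3,0,4,3,0,2]
Step 7: insert vcb at [0, 3, 4] -> counters=[4,3,3,1,5,3,0,2]
Step 8: insert ykv at [1, 2, 4] -> counters=[4,4,4,1,6,3,0,2]
Step 9: insert ef at [2, 4, 5] -> counters=[4,4,5,1,7,4,0,2]
Final counters=[4,4,5,1,7,4,0,2] -> 7 nonzero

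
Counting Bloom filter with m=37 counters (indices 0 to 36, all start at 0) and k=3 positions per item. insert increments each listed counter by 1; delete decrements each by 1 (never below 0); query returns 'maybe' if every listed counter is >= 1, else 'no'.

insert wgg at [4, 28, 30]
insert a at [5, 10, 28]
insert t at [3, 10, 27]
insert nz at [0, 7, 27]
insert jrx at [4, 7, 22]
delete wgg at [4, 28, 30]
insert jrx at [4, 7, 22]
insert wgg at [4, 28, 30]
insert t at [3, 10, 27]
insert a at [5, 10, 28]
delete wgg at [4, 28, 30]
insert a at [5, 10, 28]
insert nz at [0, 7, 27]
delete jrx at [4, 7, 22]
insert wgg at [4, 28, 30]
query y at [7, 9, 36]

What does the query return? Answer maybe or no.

Step 1: insert wgg at [4, 28, 30] -> counters=[0,0,0,0,1,0,0,0,0,0,0,0,0,0,0,0,0,0,0,0,0,0,0,0,0,0,0,0,1,0,1,0,0,0,0,0,0]
Step 2: insert a at [5, 10, 28] -> counters=[0,0,0,0,1,1,0,0,0,0,1,0,0,0,0,0,0,0,0,0,0,0,0,0,0,0,0,0,2,0,1,0,0,0,0,0,0]
Step 3: insert t at [3, 10, 27] -> counters=[0,0,0,1,1,1,0,0,0,0,2,0,0,0,0,0,0,0,0,0,0,0,0,0,0,0,0,1,2,0,1,0,0,0,0,0,0]
Step 4: insert nz at [0, 7, 27] -> counters=[1,0,0,1,1,1,0,1,0,0,2,0,0,0,0,0,0,0,0,0,0,0,0,0,0,0,0,2,2,0,1,0,0,0,0,0,0]
Step 5: insert jrx at [4, 7, 22] -> counters=[1,0,0,1,2,1,0,2,0,0,2,0,0,0,0,0,0,0,0,0,0,0,1,0,0,0,0,2,2,0,1,0,0,0,0,0,0]
Step 6: delete wgg at [4, 28, 30] -> counters=[1,0,0,1,1,1,0,2,0,0,2,0,0,0,0,0,0,0,0,0,0,0,1,0,0,0,0,2,1,0,0,0,0,0,0,0,0]
Step 7: insert jrx at [4, 7, 22] -> counters=[1,0,0,1,2,1,0,3,0,0,2,0,0,0,0,0,0,0,0,0,0,0,2,0,0,0,0,2,1,0,0,0,0,0,0,0,0]
Step 8: insert wgg at [4, 28, 30] -> counters=[1,0,0,1,3,1,0,3,0,0,2,0,0,0,0,0,0,0,0,0,0,0,2,0,0,0,0,2,2,0,1,0,0,0,0,0,0]
Step 9: insert t at [3, 10, 27] -> counters=[1,0,0,2,3,1,0,3,0,0,3,0,0,0,0,0,0,0,0,0,0,0,2,0,0,0,0,3,2,0,1,0,0,0,0,0,0]
Step 10: insert a at [5, 10, 28] -> counters=[1,0,0,2,3,2,0,3,0,0,4,0,0,0,0,0,0,0,0,0,0,0,2,0,0,0,0,3,3,0,1,0,0,0,0,0,0]
Step 11: delete wgg at [4, 28, 30] -> counters=[1,0,0,2,2,2,0,3,0,0,4,0,0,0,0,0,0,0,0,0,0,0,2,0,0,0,0,3,2,0,0,0,0,0,0,0,0]
Step 12: insert a at [5, 10, 28] -> counters=[1,0,0,2,2,3,0,3,0,0,5,0,0,0,0,0,0,0,0,0,0,0,2,0,0,0,0,3,3,0,0,0,0,0,0,0,0]
Step 13: insert nz at [0, 7, 27] -> counters=[2,0,0,2,2,3,0,4,0,0,5,0,0,0,0,0,0,0,0,0,0,0,2,0,0,0,0,4,3,0,0,0,0,0,0,0,0]
Step 14: delete jrx at [4, 7, 22] -> counters=[2,0,0,2,1,3,0,3,0,0,5,0,0,0,0,0,0,0,0,0,0,0,1,0,0,0,0,4,3,0,0,0,0,0,0,0,0]
Step 15: insert wgg at [4, 28, 30] -> counters=[2,0,0,2,2,3,0,3,0,0,5,0,0,0,0,0,0,0,0,0,0,0,1,0,0,0,0,4,4,0,1,0,0,0,0,0,0]
Query y: check counters[7]=3 counters[9]=0 counters[36]=0 -> no

Answer: no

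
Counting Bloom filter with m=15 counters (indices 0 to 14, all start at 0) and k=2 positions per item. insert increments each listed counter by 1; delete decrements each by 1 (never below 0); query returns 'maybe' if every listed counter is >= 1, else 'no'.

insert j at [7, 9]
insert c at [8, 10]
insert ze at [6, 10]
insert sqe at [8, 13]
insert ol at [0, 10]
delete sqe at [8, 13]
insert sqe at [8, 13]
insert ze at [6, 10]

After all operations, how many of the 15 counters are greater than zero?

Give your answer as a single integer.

Step 1: insert j at [7, 9] -> counters=[0,0,0,0,0,0,0,1,0,1,0,0,0,0,0]
Step 2: insert c at [8, 10] -> counters=[0,0,0,0,0,0,0,1,1,1,1,0,0,0,0]
Step 3: insert ze at [6, 10] -> counters=[0,0,0,0,0,0,1,1,1,1,2,0,0,0,0]
Step 4: insert sqe at [8, 13] -> counters=[0,0,0,0,0,0,1,1,2,1,2,0,0,1,0]
Step 5: insert ol at [0, 10] -> counters=[1,0,0,0,0,0,1,1,2,1,3,0,0,1,0]
Step 6: delete sqe at [8, 13] -> counters=[1,0,0,0,0,0,1,1,1,1,3,0,0,0,0]
Step 7: insert sqe at [8, 13] -> counters=[1,0,0,0,0,0,1,1,2,1,3,0,0,1,0]
Step 8: insert ze at [6, 10] -> counters=[1,0,0,0,0,0,2,1,2,1,4,0,0,1,0]
Final counters=[1,0,0,0,0,0,2,1,2,1,4,0,0,1,0] -> 7 nonzero

Answer: 7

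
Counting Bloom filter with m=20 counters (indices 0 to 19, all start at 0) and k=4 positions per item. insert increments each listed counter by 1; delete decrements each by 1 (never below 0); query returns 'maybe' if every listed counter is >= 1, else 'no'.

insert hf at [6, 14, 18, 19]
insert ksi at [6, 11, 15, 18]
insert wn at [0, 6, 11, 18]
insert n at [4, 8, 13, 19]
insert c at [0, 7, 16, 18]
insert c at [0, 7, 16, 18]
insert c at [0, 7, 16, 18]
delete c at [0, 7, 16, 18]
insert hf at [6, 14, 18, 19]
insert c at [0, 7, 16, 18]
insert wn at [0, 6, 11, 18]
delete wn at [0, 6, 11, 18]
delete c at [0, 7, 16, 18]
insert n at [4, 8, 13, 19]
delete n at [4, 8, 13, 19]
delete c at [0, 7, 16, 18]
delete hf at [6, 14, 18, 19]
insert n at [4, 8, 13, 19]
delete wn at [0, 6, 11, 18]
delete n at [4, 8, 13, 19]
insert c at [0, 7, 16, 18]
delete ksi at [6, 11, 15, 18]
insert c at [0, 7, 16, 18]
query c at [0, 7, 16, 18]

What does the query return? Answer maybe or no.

Answer: maybe

Derivation:
Step 1: insert hf at [6, 14, 18, 19] -> counters=[0,0,0,0,0,0,1,0,0,0,0,0,0,0,1,0,0,0,1,1]
Step 2: insert ksi at [6, 11, 15, 18] -> counters=[0,0,0,0,0,0,2,0,0,0,0,1,0,0,1,1,0,0,2,1]
Step 3: insert wn at [0, 6, 11, 18] -> counters=[1,0,0,0,0,0,3,0,0,0,0,2,0,0,1,1,0,0,3,1]
Step 4: insert n at [4, 8, 13, 19] -> counters=[1,0,0,0,1,0,3,0,1,0,0,2,0,1,1,1,0,0,3,2]
Step 5: insert c at [0, 7, 16, 18] -> counters=[2,0,0,0,1,0,3,1,1,0,0,2,0,1,1,1,1,0,4,2]
Step 6: insert c at [0, 7, 16, 18] -> counters=[3,0,0,0,1,0,3,2,1,0,0,2,0,1,1,1,2,0,5,2]
Step 7: insert c at [0, 7, 16, 18] -> counters=[4,0,0,0,1,0,3,3,1,0,0,2,0,1,1,1,3,0,6,2]
Step 8: delete c at [0, 7, 16, 18] -> counters=[3,0,0,0,1,0,3,2,1,0,0,2,0,1,1,1,2,0,5,2]
Step 9: insert hf at [6, 14, 18, 19] -> counters=[3,0,0,0,1,0,4,2,1,0,0,2,0,1,2,1,2,0,6,3]
Step 10: insert c at [0, 7, 16, 18] -> counters=[4,0,0,0,1,0,4,3,1,0,0,2,0,1,2,1,3,0,7,3]
Step 11: insert wn at [0, 6, 11, 18] -> counters=[5,0,0,0,1,0,5,3,1,0,0,3,0,1,2,1,3,0,8,3]
Step 12: delete wn at [0, 6, 11, 18] -> counters=[4,0,0,0,1,0,4,3,1,0,0,2,0,1,2,1,3,0,7,3]
Step 13: delete c at [0, 7, 16, 18] -> counters=[3,0,0,0,1,0,4,2,1,0,0,2,0,1,2,1,2,0,6,3]
Step 14: insert n at [4, 8, 13, 19] -> counters=[3,0,0,0,2,0,4,2,2,0,0,2,0,2,2,1,2,0,6,4]
Step 15: delete n at [4, 8, 13, 19] -> counters=[3,0,0,0,1,0,4,2,1,0,0,2,0,1,2,1,2,0,6,3]
Step 16: delete c at [0, 7, 16, 18] -> counters=[2,0,0,0,1,0,4,1,1,0,0,2,0,1,2,1,1,0,5,3]
Step 17: delete hf at [6, 14, 18, 19] -> counters=[2,0,0,0,1,0,3,1,1,0,0,2,0,1,1,1,1,0,4,2]
Step 18: insert n at [4, 8, 13, 19] -> counters=[2,0,0,0,2,0,3,1,2,0,0,2,0,2,1,1,1,0,4,3]
Step 19: delete wn at [0, 6, 11, 18] -> counters=[1,0,0,0,2,0,2,1,2,0,0,1,0,2,1,1,1,0,3,3]
Step 20: delete n at [4, 8, 13, 19] -> counters=[1,0,0,0,1,0,2,1,1,0,0,1,0,1,1,1,1,0,3,2]
Step 21: insert c at [0, 7, 16, 18] -> counters=[2,0,0,0,1,0,2,2,1,0,0,1,0,1,1,1,2,0,4,2]
Step 22: delete ksi at [6, 11, 15, 18] -> counters=[2,0,0,0,1,0,1,2,1,0,0,0,0,1,1,0,2,0,3,2]
Step 23: insert c at [0, 7, 16, 18] -> counters=[3,0,0,0,1,0,1,3,1,0,0,0,0,1,1,0,3,0,4,2]
Query c: check counters[0]=3 counters[7]=3 counters[16]=3 counters[18]=4 -> maybe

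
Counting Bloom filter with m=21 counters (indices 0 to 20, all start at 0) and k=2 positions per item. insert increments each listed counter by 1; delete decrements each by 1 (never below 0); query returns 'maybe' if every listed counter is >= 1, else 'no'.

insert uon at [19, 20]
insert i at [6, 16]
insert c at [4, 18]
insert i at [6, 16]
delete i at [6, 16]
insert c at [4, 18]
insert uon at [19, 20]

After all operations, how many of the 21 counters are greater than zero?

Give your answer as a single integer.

Step 1: insert uon at [19, 20] -> counters=[0,0,0,0,0,0,0,0,0,0,0,0,0,0,0,0,0,0,0,1,1]
Step 2: insert i at [6, 16] -> counters=[0,0,0,0,0,0,1,0,0,0,0,0,0,0,0,0,1,0,0,1,1]
Step 3: insert c at [4, 18] -> counters=[0,0,0,0,1,0,1,0,0,0,0,0,0,0,0,0,1,0,1,1,1]
Step 4: insert i at [6, 16] -> counters=[0,0,0,0,1,0,2,0,0,0,0,0,0,0,0,0,2,0,1,1,1]
Step 5: delete i at [6, 16] -> counters=[0,0,0,0,1,0,1,0,0,0,0,0,0,0,0,0,1,0,1,1,1]
Step 6: insert c at [4, 18] -> counters=[0,0,0,0,2,0,1,0,0,0,0,0,0,0,0,0,1,0,2,1,1]
Step 7: insert uon at [19, 20] -> counters=[0,0,0,0,2,0,1,0,0,0,0,0,0,0,0,0,1,0,2,2,2]
Final counters=[0,0,0,0,2,0,1,0,0,0,0,0,0,0,0,0,1,0,2,2,2] -> 6 nonzero

Answer: 6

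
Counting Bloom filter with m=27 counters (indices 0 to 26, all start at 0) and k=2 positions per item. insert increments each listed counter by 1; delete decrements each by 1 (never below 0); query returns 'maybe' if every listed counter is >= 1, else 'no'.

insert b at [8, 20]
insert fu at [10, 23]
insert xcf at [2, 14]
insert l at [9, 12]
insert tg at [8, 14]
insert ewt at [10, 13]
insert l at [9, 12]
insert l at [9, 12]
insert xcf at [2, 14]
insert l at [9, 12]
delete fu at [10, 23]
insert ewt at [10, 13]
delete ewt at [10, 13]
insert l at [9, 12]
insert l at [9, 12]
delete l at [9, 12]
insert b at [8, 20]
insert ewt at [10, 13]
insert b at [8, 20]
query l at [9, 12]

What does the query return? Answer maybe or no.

Answer: maybe

Derivation:
Step 1: insert b at [8, 20] -> counters=[0,0,0,0,0,0,0,0,1,0,0,0,0,0,0,0,0,0,0,0,1,0,0,0,0,0,0]
Step 2: insert fu at [10, 23] -> counters=[0,0,0,0,0,0,0,0,1,0,1,0,0,0,0,0,0,0,0,0,1,0,0,1,0,0,0]
Step 3: insert xcf at [2, 14] -> counters=[0,0,1,0,0,0,0,0,1,0,1,0,0,0,1,0,0,0,0,0,1,0,0,1,0,0,0]
Step 4: insert l at [9, 12] -> counters=[0,0,1,0,0,0,0,0,1,1,1,0,1,0,1,0,0,0,0,0,1,0,0,1,0,0,0]
Step 5: insert tg at [8, 14] -> counters=[0,0,1,0,0,0,0,0,2,1,1,0,1,0,2,0,0,0,0,0,1,0,0,1,0,0,0]
Step 6: insert ewt at [10, 13] -> counters=[0,0,1,0,0,0,0,0,2,1,2,0,1,1,2,0,0,0,0,0,1,0,0,1,0,0,0]
Step 7: insert l at [9, 12] -> counters=[0,0,1,0,0,0,0,0,2,2,2,0,2,1,2,0,0,0,0,0,1,0,0,1,0,0,0]
Step 8: insert l at [9, 12] -> counters=[0,0,1,0,0,0,0,0,2,3,2,0,3,1,2,0,0,0,0,0,1,0,0,1,0,0,0]
Step 9: insert xcf at [2, 14] -> counters=[0,0,2,0,0,0,0,0,2,3,2,0,3,1,3,0,0,0,0,0,1,0,0,1,0,0,0]
Step 10: insert l at [9, 12] -> counters=[0,0,2,0,0,0,0,0,2,4,2,0,4,1,3,0,0,0,0,0,1,0,0,1,0,0,0]
Step 11: delete fu at [10, 23] -> counters=[0,0,2,0,0,0,0,0,2,4,1,0,4,1,3,0,0,0,0,0,1,0,0,0,0,0,0]
Step 12: insert ewt at [10, 13] -> counters=[0,0,2,0,0,0,0,0,2,4,2,0,4,2,3,0,0,0,0,0,1,0,0,0,0,0,0]
Step 13: delete ewt at [10, 13] -> counters=[0,0,2,0,0,0,0,0,2,4,1,0,4,1,3,0,0,0,0,0,1,0,0,0,0,0,0]
Step 14: insert l at [9, 12] -> counters=[0,0,2,0,0,0,0,0,2,5,1,0,5,1,3,0,0,0,0,0,1,0,0,0,0,0,0]
Step 15: insert l at [9, 12] -> counters=[0,0,2,0,0,0,0,0,2,6,1,0,6,1,3,0,0,0,0,0,1,0,0,0,0,0,0]
Step 16: delete l at [9, 12] -> counters=[0,0,2,0,0,0,0,0,2,5,1,0,5,1,3,0,0,0,0,0,1,0,0,0,0,0,0]
Step 17: insert b at [8, 20] -> counters=[0,0,2,0,0,0,0,0,3,5,1,0,5,1,3,0,0,0,0,0,2,0,0,0,0,0,0]
Step 18: insert ewt at [10, 13] -> counters=[0,0,2,0,0,0,0,0,3,5,2,0,5,2,3,0,0,0,0,0,2,0,0,0,0,0,0]
Step 19: insert b at [8, 20] -> counters=[0,0,2,0,0,0,0,0,4,5,2,0,5,2,3,0,0,0,0,0,3,0,0,0,0,0,0]
Query l: check counters[9]=5 counters[12]=5 -> maybe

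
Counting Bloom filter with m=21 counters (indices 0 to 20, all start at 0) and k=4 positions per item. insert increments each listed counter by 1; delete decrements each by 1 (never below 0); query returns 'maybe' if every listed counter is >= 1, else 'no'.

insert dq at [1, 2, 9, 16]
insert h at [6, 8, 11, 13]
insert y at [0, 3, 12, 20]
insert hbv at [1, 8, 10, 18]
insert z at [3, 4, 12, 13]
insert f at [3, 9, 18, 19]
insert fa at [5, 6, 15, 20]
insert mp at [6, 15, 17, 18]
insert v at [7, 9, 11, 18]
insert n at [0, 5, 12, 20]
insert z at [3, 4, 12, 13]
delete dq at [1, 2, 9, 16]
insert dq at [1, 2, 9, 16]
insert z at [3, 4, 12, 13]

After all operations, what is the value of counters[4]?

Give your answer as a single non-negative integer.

Answer: 3

Derivation:
Step 1: insert dq at [1, 2, 9, 16] -> counters=[0,1,1,0,0,0,0,0,0,1,0,0,0,0,0,0,1,0,0,0,0]
Step 2: insert h at [6, 8, 11, 13] -> counters=[0,1,1,0,0,0,1,0,1,1,0,1,0,1,0,0,1,0,0,0,0]
Step 3: insert y at [0, 3, 12, 20] -> counters=[1,1,1,1,0,0,1,0,1,1,0,1,1,1,0,0,1,0,0,0,1]
Step 4: insert hbv at [1, 8, 10, 18] -> counters=[1,2,1,1,0,0,1,0,2,1,1,1,1,1,0,0,1,0,1,0,1]
Step 5: insert z at [3, 4, 12, 13] -> counters=[1,2,1,2,1,0,1,0,2,1,1,1,2,2,0,0,1,0,1,0,1]
Step 6: insert f at [3, 9, 18, 19] -> counters=[1,2,1,3,1,0,1,0,2,2,1,1,2,2,0,0,1,0,2,1,1]
Step 7: insert fa at [5, 6, 15, 20] -> counters=[1,2,1,3,1,1,2,0,2,2,1,1,2,2,0,1,1,0,2,1,2]
Step 8: insert mp at [6, 15, 17, 18] -> counters=[1,2,1,3,1,1,3,0,2,2,1,1,2,2,0,2,1,1,3,1,2]
Step 9: insert v at [7, 9, 11, 18] -> counters=[1,2,1,3,1,1,3,1,2,3,1,2,2,2,0,2,1,1,4,1,2]
Step 10: insert n at [0, 5, 12, 20] -> counters=[2,2,1,3,1,2,3,1,2,3,1,2,3,2,0,2,1,1,4,1,3]
Step 11: insert z at [3, 4, 12, 13] -> counters=[2,2,1,4,2,2,3,1,2,3,1,2,4,3,0,2,1,1,4,1,3]
Step 12: delete dq at [1, 2, 9, 16] -> counters=[2,1,0,4,2,2,3,1,2,2,1,2,4,3,0,2,0,1,4,1,3]
Step 13: insert dq at [1, 2, 9, 16] -> counters=[2,2,1,4,2,2,3,1,2,3,1,2,4,3,0,2,1,1,4,1,3]
Step 14: insert z at [3, 4, 12, 13] -> counters=[2,2,1,5,3,2,3,1,2,3,1,2,5,4,0,2,1,1,4,1,3]
Final counters=[2,2,1,5,3,2,3,1,2,3,1,2,5,4,0,2,1,1,4,1,3] -> counters[4]=3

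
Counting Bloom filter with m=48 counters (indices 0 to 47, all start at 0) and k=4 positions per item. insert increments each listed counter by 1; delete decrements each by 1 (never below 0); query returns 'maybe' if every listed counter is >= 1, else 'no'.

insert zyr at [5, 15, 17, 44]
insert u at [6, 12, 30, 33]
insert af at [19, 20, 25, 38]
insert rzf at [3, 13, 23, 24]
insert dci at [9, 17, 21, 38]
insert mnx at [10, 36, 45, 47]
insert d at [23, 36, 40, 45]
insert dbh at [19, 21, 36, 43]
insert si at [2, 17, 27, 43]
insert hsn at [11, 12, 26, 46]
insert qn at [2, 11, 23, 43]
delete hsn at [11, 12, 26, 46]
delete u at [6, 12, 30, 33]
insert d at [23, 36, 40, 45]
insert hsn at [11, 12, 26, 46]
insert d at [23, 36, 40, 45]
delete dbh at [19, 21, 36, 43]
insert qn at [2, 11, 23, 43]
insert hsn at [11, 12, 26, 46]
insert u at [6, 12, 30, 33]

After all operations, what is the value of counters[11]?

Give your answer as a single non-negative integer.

Step 1: insert zyr at [5, 15, 17, 44] -> counters=[0,0,0,0,0,1,0,0,0,0,0,0,0,0,0,1,0,1,0,0,0,0,0,0,0,0,0,0,0,0,0,0,0,0,0,0,0,0,0,0,0,0,0,0,1,0,0,0]
Step 2: insert u at [6, 12, 30, 33] -> counters=[0,0,0,0,0,1,1,0,0,0,0,0,1,0,0,1,0,1,0,0,0,0,0,0,0,0,0,0,0,0,1,0,0,1,0,0,0,0,0,0,0,0,0,0,1,0,0,0]
Step 3: insert af at [19, 20, 25, 38] -> counters=[0,0,0,0,0,1,1,0,0,0,0,0,1,0,0,1,0,1,0,1,1,0,0,0,0,1,0,0,0,0,1,0,0,1,0,0,0,0,1,0,0,0,0,0,1,0,0,0]
Step 4: insert rzf at [3, 13, 23, 24] -> counters=[0,0,0,1,0,1,1,0,0,0,0,0,1,1,0,1,0,1,0,1,1,0,0,1,1,1,0,0,0,0,1,0,0,1,0,0,0,0,1,0,0,0,0,0,1,0,0,0]
Step 5: insert dci at [9, 17, 21, 38] -> counters=[0,0,0,1,0,1,1,0,0,1,0,0,1,1,0,1,0,2,0,1,1,1,0,1,1,1,0,0,0,0,1,0,0,1,0,0,0,0,2,0,0,0,0,0,1,0,0,0]
Step 6: insert mnx at [10, 36, 45, 47] -> counters=[0,0,0,1,0,1,1,0,0,1,1,0,1,1,0,1,0,2,0,1,1,1,0,1,1,1,0,0,0,0,1,0,0,1,0,0,1,0,2,0,0,0,0,0,1,1,0,1]
Step 7: insert d at [23, 36, 40, 45] -> counters=[0,0,0,1,0,1,1,0,0,1,1,0,1,1,0,1,0,2,0,1,1,1,0,2,1,1,0,0,0,0,1,0,0,1,0,0,2,0,2,0,1,0,0,0,1,2,0,1]
Step 8: insert dbh at [19, 21, 36, 43] -> counters=[0,0,0,1,0,1,1,0,0,1,1,0,1,1,0,1,0,2,0,2,1,2,0,2,1,1,0,0,0,0,1,0,0,1,0,0,3,0,2,0,1,0,0,1,1,2,0,1]
Step 9: insert si at [2, 17, 27, 43] -> counters=[0,0,1,1,0,1,1,0,0,1,1,0,1,1,0,1,0,3,0,2,1,2,0,2,1,1,0,1,0,0,1,0,0,1,0,0,3,0,2,0,1,0,0,2,1,2,0,1]
Step 10: insert hsn at [11, 12, 26, 46] -> counters=[0,0,1,1,0,1,1,0,0,1,1,1,2,1,0,1,0,3,0,2,1,2,0,2,1,1,1,1,0,0,1,0,0,1,0,0,3,0,2,0,1,0,0,2,1,2,1,1]
Step 11: insert qn at [2, 11, 23, 43] -> counters=[0,0,2,1,0,1,1,0,0,1,1,2,2,1,0,1,0,3,0,2,1,2,0,3,1,1,1,1,0,0,1,0,0,1,0,0,3,0,2,0,1,0,0,3,1,2,1,1]
Step 12: delete hsn at [11, 12, 26, 46] -> counters=[0,0,2,1,0,1,1,0,0,1,1,1,1,1,0,1,0,3,0,2,1,2,0,3,1,1,0,1,0,0,1,0,0,1,0,0,3,0,2,0,1,0,0,3,1,2,0,1]
Step 13: delete u at [6, 12, 30, 33] -> counters=[0,0,2,1,0,1,0,0,0,1,1,1,0,1,0,1,0,3,0,2,1,2,0,3,1,1,0,1,0,0,0,0,0,0,0,0,3,0,2,0,1,0,0,3,1,2,0,1]
Step 14: insert d at [23, 36, 40, 45] -> counters=[0,0,2,1,0,1,0,0,0,1,1,1,0,1,0,1,0,3,0,2,1,2,0,4,1,1,0,1,0,0,0,0,0,0,0,0,4,0,2,0,2,0,0,3,1,3,0,1]
Step 15: insert hsn at [11, 12, 26, 46] -> counters=[0,0,2,1,0,1,0,0,0,1,1,2,1,1,0,1,0,3,0,2,1,2,0,4,1,1,1,1,0,0,0,0,0,0,0,0,4,0,2,0,2,0,0,3,1,3,1,1]
Step 16: insert d at [23, 36, 40, 45] -> counters=[0,0,2,1,0,1,0,0,0,1,1,2,1,1,0,1,0,3,0,2,1,2,0,5,1,1,1,1,0,0,0,0,0,0,0,0,5,0,2,0,3,0,0,3,1,4,1,1]
Step 17: delete dbh at [19, 21, 36, 43] -> counters=[0,0,2,1,0,1,0,0,0,1,1,2,1,1,0,1,0,3,0,1,1,1,0,5,1,1,1,1,0,0,0,0,0,0,0,0,4,0,2,0,3,0,0,2,1,4,1,1]
Step 18: insert qn at [2, 11, 23, 43] -> counters=[0,0,3,1,0,1,0,0,0,1,1,3,1,1,0,1,0,3,0,1,1,1,0,6,1,1,1,1,0,0,0,0,0,0,0,0,4,0,2,0,3,0,0,3,1,4,1,1]
Step 19: insert hsn at [11, 12, 26, 46] -> counters=[0,0,3,1,0,1,0,0,0,1,1,4,2,1,0,1,0,3,0,1,1,1,0,6,1,1,2,1,0,0,0,0,0,0,0,0,4,0,2,0,3,0,0,3,1,4,2,1]
Step 20: insert u at [6, 12, 30, 33] -> counters=[0,0,3,1,0,1,1,0,0,1,1,4,3,1,0,1,0,3,0,1,1,1,0,6,1,1,2,1,0,0,1,0,0,1,0,0,4,0,2,0,3,0,0,3,1,4,2,1]
Final counters=[0,0,3,1,0,1,1,0,0,1,1,4,3,1,0,1,0,3,0,1,1,1,0,6,1,1,2,1,0,0,1,0,0,1,0,0,4,0,2,0,3,0,0,3,1,4,2,1] -> counters[11]=4

Answer: 4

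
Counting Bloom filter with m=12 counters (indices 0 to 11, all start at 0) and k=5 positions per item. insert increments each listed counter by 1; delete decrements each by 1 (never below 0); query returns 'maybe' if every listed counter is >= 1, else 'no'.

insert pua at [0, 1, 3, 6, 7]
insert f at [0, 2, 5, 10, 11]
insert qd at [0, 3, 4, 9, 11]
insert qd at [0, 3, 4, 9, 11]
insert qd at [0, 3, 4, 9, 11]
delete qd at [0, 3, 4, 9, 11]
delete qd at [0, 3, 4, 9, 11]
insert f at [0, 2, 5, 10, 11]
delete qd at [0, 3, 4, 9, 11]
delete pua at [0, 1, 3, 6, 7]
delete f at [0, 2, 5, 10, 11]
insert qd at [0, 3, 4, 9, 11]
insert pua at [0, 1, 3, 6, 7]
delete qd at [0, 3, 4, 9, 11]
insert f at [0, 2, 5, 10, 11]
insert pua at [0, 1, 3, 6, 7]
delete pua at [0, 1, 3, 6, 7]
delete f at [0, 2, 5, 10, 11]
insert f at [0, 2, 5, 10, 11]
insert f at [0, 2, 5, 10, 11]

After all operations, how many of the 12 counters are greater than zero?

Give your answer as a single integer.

Step 1: insert pua at [0, 1, 3, 6, 7] -> counters=[1,1,0,1,0,0,1,1,0,0,0,0]
Step 2: insert f at [0, 2, 5, 10, 11] -> counters=[2,1,1,1,0,1,1,1,0,0,1,1]
Step 3: insert qd at [0, 3, 4, 9, 11] -> counters=[3,1,1,2,1,1,1,1,0,1,1,2]
Step 4: insert qd at [0, 3, 4, 9, 11] -> counters=[4,1,1,3,2,1,1,1,0,2,1,3]
Step 5: insert qd at [0, 3, 4, 9, 11] -> counters=[5,1,1,4,3,1,1,1,0,3,1,4]
Step 6: delete qd at [0, 3, 4, 9, 11] -> counters=[4,1,1,3,2,1,1,1,0,2,1,3]
Step 7: delete qd at [0, 3, 4, 9, 11] -> counters=[3,1,1,2,1,1,1,1,0,1,1,2]
Step 8: insert f at [0, 2, 5, 10, 11] -> counters=[4,1,2,2,1,2,1,1,0,1,2,3]
Step 9: delete qd at [0, 3, 4, 9, 11] -> counters=[3,1,2,1,0,2,1,1,0,0,2,2]
Step 10: delete pua at [0, 1, 3, 6, 7] -> counters=[2,0,2,0,0,2,0,0,0,0,2,2]
Step 11: delete f at [0, 2, 5, 10, 11] -> counters=[1,0,1,0,0,1,0,0,0,0,1,1]
Step 12: insert qd at [0, 3, 4, 9, 11] -> counters=[2,0,1,1,1,1,0,0,0,1,1,2]
Step 13: insert pua at [0, 1, 3, 6, 7] -> counters=[3,1,1,2,1,1,1,1,0,1,1,2]
Step 14: delete qd at [0, 3, 4, 9, 11] -> counters=[2,1,1,1,0,1,1,1,0,0,1,1]
Step 15: insert f at [0, 2, 5, 10, 11] -> counters=[3,1,2,1,0,2,1,1,0,0,2,2]
Step 16: insert pua at [0, 1, 3, 6, 7] -> counters=[4,2,2,2,0,2,2,2,0,0,2,2]
Step 17: delete pua at [0, 1, 3, 6, 7] -> counters=[3,1,2,1,0,2,1,1,0,0,2,2]
Step 18: delete f at [0, 2, 5, 10, 11] -> counters=[2,1,1,1,0,1,1,1,0,0,1,1]
Step 19: insert f at [0, 2, 5, 10, 11] -> counters=[3,1,2,1,0,2,1,1,0,0,2,2]
Step 20: insert f at [0, 2, 5, 10, 11] -> counters=[4,1,3,1,0,3,1,1,0,0,3,3]
Final counters=[4,1,3,1,0,3,1,1,0,0,3,3] -> 9 nonzero

Answer: 9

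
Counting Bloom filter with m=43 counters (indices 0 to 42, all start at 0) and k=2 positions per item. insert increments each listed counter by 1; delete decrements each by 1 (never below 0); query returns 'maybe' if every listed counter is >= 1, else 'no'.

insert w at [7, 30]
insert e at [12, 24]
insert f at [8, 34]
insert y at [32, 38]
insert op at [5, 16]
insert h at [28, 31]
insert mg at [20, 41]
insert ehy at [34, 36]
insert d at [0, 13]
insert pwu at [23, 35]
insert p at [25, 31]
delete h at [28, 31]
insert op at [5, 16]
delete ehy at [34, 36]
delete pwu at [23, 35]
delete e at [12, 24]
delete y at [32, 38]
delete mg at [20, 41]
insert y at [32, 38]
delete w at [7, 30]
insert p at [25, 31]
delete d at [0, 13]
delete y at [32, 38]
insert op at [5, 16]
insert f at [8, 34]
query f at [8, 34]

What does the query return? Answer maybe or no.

Answer: maybe

Derivation:
Step 1: insert w at [7, 30] -> counters=[0,0,0,0,0,0,0,1,0,0,0,0,0,0,0,0,0,0,0,0,0,0,0,0,0,0,0,0,0,0,1,0,0,0,0,0,0,0,0,0,0,0,0]
Step 2: insert e at [12, 24] -> counters=[0,0,0,0,0,0,0,1,0,0,0,0,1,0,0,0,0,0,0,0,0,0,0,0,1,0,0,0,0,0,1,0,0,0,0,0,0,0,0,0,0,0,0]
Step 3: insert f at [8, 34] -> counters=[0,0,0,0,0,0,0,1,1,0,0,0,1,0,0,0,0,0,0,0,0,0,0,0,1,0,0,0,0,0,1,0,0,0,1,0,0,0,0,0,0,0,0]
Step 4: insert y at [32, 38] -> counters=[0,0,0,0,0,0,0,1,1,0,0,0,1,0,0,0,0,0,0,0,0,0,0,0,1,0,0,0,0,0,1,0,1,0,1,0,0,0,1,0,0,0,0]
Step 5: insert op at [5, 16] -> counters=[0,0,0,0,0,1,0,1,1,0,0,0,1,0,0,0,1,0,0,0,0,0,0,0,1,0,0,0,0,0,1,0,1,0,1,0,0,0,1,0,0,0,0]
Step 6: insert h at [28, 31] -> counters=[0,0,0,0,0,1,0,1,1,0,0,0,1,0,0,0,1,0,0,0,0,0,0,0,1,0,0,0,1,0,1,1,1,0,1,0,0,0,1,0,0,0,0]
Step 7: insert mg at [20, 41] -> counters=[0,0,0,0,0,1,0,1,1,0,0,0,1,0,0,0,1,0,0,0,1,0,0,0,1,0,0,0,1,0,1,1,1,0,1,0,0,0,1,0,0,1,0]
Step 8: insert ehy at [34, 36] -> counters=[0,0,0,0,0,1,0,1,1,0,0,0,1,0,0,0,1,0,0,0,1,0,0,0,1,0,0,0,1,0,1,1,1,0,2,0,1,0,1,0,0,1,0]
Step 9: insert d at [0, 13] -> counters=[1,0,0,0,0,1,0,1,1,0,0,0,1,1,0,0,1,0,0,0,1,0,0,0,1,0,0,0,1,0,1,1,1,0,2,0,1,0,1,0,0,1,0]
Step 10: insert pwu at [23, 35] -> counters=[1,0,0,0,0,1,0,1,1,0,0,0,1,1,0,0,1,0,0,0,1,0,0,1,1,0,0,0,1,0,1,1,1,0,2,1,1,0,1,0,0,1,0]
Step 11: insert p at [25, 31] -> counters=[1,0,0,0,0,1,0,1,1,0,0,0,1,1,0,0,1,0,0,0,1,0,0,1,1,1,0,0,1,0,1,2,1,0,2,1,1,0,1,0,0,1,0]
Step 12: delete h at [28, 31] -> counters=[1,0,0,0,0,1,0,1,1,0,0,0,1,1,0,0,1,0,0,0,1,0,0,1,1,1,0,0,0,0,1,1,1,0,2,1,1,0,1,0,0,1,0]
Step 13: insert op at [5, 16] -> counters=[1,0,0,0,0,2,0,1,1,0,0,0,1,1,0,0,2,0,0,0,1,0,0,1,1,1,0,0,0,0,1,1,1,0,2,1,1,0,1,0,0,1,0]
Step 14: delete ehy at [34, 36] -> counters=[1,0,0,0,0,2,0,1,1,0,0,0,1,1,0,0,2,0,0,0,1,0,0,1,1,1,0,0,0,0,1,1,1,0,1,1,0,0,1,0,0,1,0]
Step 15: delete pwu at [23, 35] -> counters=[1,0,0,0,0,2,0,1,1,0,0,0,1,1,0,0,2,0,0,0,1,0,0,0,1,1,0,0,0,0,1,1,1,0,1,0,0,0,1,0,0,1,0]
Step 16: delete e at [12, 24] -> counters=[1,0,0,0,0,2,0,1,1,0,0,0,0,1,0,0,2,0,0,0,1,0,0,0,0,1,0,0,0,0,1,1,1,0,1,0,0,0,1,0,0,1,0]
Step 17: delete y at [32, 38] -> counters=[1,0,0,0,0,2,0,1,1,0,0,0,0,1,0,0,2,0,0,0,1,0,0,0,0,1,0,0,0,0,1,1,0,0,1,0,0,0,0,0,0,1,0]
Step 18: delete mg at [20, 41] -> counters=[1,0,0,0,0,2,0,1,1,0,0,0,0,1,0,0,2,0,0,0,0,0,0,0,0,1,0,0,0,0,1,1,0,0,1,0,0,0,0,0,0,0,0]
Step 19: insert y at [32, 38] -> counters=[1,0,0,0,0,2,0,1,1,0,0,0,0,1,0,0,2,0,0,0,0,0,0,0,0,1,0,0,0,0,1,1,1,0,1,0,0,0,1,0,0,0,0]
Step 20: delete w at [7, 30] -> counters=[1,0,0,0,0,2,0,0,1,0,0,0,0,1,0,0,2,0,0,0,0,0,0,0,0,1,0,0,0,0,0,1,1,0,1,0,0,0,1,0,0,0,0]
Step 21: insert p at [25, 31] -> counters=[1,0,0,0,0,2,0,0,1,0,0,0,0,1,0,0,2,0,0,0,0,0,0,0,0,2,0,0,0,0,0,2,1,0,1,0,0,0,1,0,0,0,0]
Step 22: delete d at [0, 13] -> counters=[0,0,0,0,0,2,0,0,1,0,0,0,0,0,0,0,2,0,0,0,0,0,0,0,0,2,0,0,0,0,0,2,1,0,1,0,0,0,1,0,0,0,0]
Step 23: delete y at [32, 38] -> counters=[0,0,0,0,0,2,0,0,1,0,0,0,0,0,0,0,2,0,0,0,0,0,0,0,0,2,0,0,0,0,0,2,0,0,1,0,0,0,0,0,0,0,0]
Step 24: insert op at [5, 16] -> counters=[0,0,0,0,0,3,0,0,1,0,0,0,0,0,0,0,3,0,0,0,0,0,0,0,0,2,0,0,0,0,0,2,0,0,1,0,0,0,0,0,0,0,0]
Step 25: insert f at [8, 34] -> counters=[0,0,0,0,0,3,0,0,2,0,0,0,0,0,0,0,3,0,0,0,0,0,0,0,0,2,0,0,0,0,0,2,0,0,2,0,0,0,0,0,0,0,0]
Query f: check counters[8]=2 counters[34]=2 -> maybe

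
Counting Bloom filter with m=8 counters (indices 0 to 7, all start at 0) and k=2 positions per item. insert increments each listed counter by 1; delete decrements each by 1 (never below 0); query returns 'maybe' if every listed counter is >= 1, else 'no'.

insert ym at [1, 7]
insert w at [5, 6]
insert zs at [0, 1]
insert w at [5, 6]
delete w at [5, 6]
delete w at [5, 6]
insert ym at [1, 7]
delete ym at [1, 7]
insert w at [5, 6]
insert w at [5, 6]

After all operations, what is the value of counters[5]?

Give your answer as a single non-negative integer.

Step 1: insert ym at [1, 7] -> counters=[0,1,0,0,0,0,0,1]
Step 2: insert w at [5, 6] -> counters=[0,1,0,0,0,1,1,1]
Step 3: insert zs at [0, 1] -> counters=[1,2,0,0,0,1,1,1]
Step 4: insert w at [5, 6] -> counters=[1,2,0,0,0,2,2,1]
Step 5: delete w at [5, 6] -> counters=[1,2,0,0,0,1,1,1]
Step 6: delete w at [5, 6] -> counters=[1,2,0,0,0,0,0,1]
Step 7: insert ym at [1, 7] -> counters=[1,3,0,0,0,0,0,2]
Step 8: delete ym at [1, 7] -> counters=[1,2,0,0,0,0,0,1]
Step 9: insert w at [5, 6] -> counters=[1,2,0,0,0,1,1,1]
Step 10: insert w at [5, 6] -> counters=[1,2,0,0,0,2,2,1]
Final counters=[1,2,0,0,0,2,2,1] -> counters[5]=2

Answer: 2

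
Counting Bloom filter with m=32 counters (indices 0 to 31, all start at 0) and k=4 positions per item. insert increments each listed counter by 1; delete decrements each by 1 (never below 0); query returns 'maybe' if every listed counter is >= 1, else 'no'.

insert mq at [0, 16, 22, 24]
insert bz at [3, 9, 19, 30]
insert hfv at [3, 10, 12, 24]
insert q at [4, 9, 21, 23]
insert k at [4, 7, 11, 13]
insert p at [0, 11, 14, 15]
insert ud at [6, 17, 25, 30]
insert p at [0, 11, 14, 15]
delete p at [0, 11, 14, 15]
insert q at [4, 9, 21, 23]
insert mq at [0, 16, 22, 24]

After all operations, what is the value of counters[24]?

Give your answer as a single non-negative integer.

Step 1: insert mq at [0, 16, 22, 24] -> counters=[1,0,0,0,0,0,0,0,0,0,0,0,0,0,0,0,1,0,0,0,0,0,1,0,1,0,0,0,0,0,0,0]
Step 2: insert bz at [3, 9, 19, 30] -> counters=[1,0,0,1,0,0,0,0,0,1,0,0,0,0,0,0,1,0,0,1,0,0,1,0,1,0,0,0,0,0,1,0]
Step 3: insert hfv at [3, 10, 12, 24] -> counters=[1,0,0,2,0,0,0,0,0,1,1,0,1,0,0,0,1,0,0,1,0,0,1,0,2,0,0,0,0,0,1,0]
Step 4: insert q at [4, 9, 21, 23] -> counters=[1,0,0,2,1,0,0,0,0,2,1,0,1,0,0,0,1,0,0,1,0,1,1,1,2,0,0,0,0,0,1,0]
Step 5: insert k at [4, 7, 11, 13] -> counters=[1,0,0,2,2,0,0,1,0,2,1,1,1,1,0,0,1,0,0,1,0,1,1,1,2,0,0,0,0,0,1,0]
Step 6: insert p at [0, 11, 14, 15] -> counters=[2,0,0,2,2,0,0,1,0,2,1,2,1,1,1,1,1,0,0,1,0,1,1,1,2,0,0,0,0,0,1,0]
Step 7: insert ud at [6, 17, 25, 30] -> counters=[2,0,0,2,2,0,1,1,0,2,1,2,1,1,1,1,1,1,0,1,0,1,1,1,2,1,0,0,0,0,2,0]
Step 8: insert p at [0, 11, 14, 15] -> counters=[3,0,0,2,2,0,1,1,0,2,1,3,1,1,2,2,1,1,0,1,0,1,1,1,2,1,0,0,0,0,2,0]
Step 9: delete p at [0, 11, 14, 15] -> counters=[2,0,0,2,2,0,1,1,0,2,1,2,1,1,1,1,1,1,0,1,0,1,1,1,2,1,0,0,0,0,2,0]
Step 10: insert q at [4, 9, 21, 23] -> counters=[2,0,0,2,3,0,1,1,0,3,1,2,1,1,1,1,1,1,0,1,0,2,1,2,2,1,0,0,0,0,2,0]
Step 11: insert mq at [0, 16, 22, 24] -> counters=[3,0,0,2,3,0,1,1,0,3,1,2,1,1,1,1,2,1,0,1,0,2,2,2,3,1,0,0,0,0,2,0]
Final counters=[3,0,0,2,3,0,1,1,0,3,1,2,1,1,1,1,2,1,0,1,0,2,2,2,3,1,0,0,0,0,2,0] -> counters[24]=3

Answer: 3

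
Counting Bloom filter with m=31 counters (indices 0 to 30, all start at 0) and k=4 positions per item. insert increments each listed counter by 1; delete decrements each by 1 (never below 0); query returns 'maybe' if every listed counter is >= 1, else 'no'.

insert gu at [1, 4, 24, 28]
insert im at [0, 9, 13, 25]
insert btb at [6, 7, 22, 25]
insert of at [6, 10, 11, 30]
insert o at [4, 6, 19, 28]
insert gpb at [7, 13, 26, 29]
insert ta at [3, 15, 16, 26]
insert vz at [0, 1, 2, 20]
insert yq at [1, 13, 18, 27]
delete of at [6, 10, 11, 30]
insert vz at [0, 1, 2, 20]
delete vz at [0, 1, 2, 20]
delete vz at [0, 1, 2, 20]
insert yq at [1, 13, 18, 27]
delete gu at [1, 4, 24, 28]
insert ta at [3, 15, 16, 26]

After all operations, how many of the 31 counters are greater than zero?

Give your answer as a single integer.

Answer: 18

Derivation:
Step 1: insert gu at [1, 4, 24, 28] -> counters=[0,1,0,0,1,0,0,0,0,0,0,0,0,0,0,0,0,0,0,0,0,0,0,0,1,0,0,0,1,0,0]
Step 2: insert im at [0, 9, 13, 25] -> counters=[1,1,0,0,1,0,0,0,0,1,0,0,0,1,0,0,0,0,0,0,0,0,0,0,1,1,0,0,1,0,0]
Step 3: insert btb at [6, 7, 22, 25] -> counters=[1,1,0,0,1,0,1,1,0,1,0,0,0,1,0,0,0,0,0,0,0,0,1,0,1,2,0,0,1,0,0]
Step 4: insert of at [6, 10, 11, 30] -> counters=[1,1,0,0,1,0,2,1,0,1,1,1,0,1,0,0,0,0,0,0,0,0,1,0,1,2,0,0,1,0,1]
Step 5: insert o at [4, 6, 19, 28] -> counters=[1,1,0,0,2,0,3,1,0,1,1,1,0,1,0,0,0,0,0,1,0,0,1,0,1,2,0,0,2,0,1]
Step 6: insert gpb at [7, 13, 26, 29] -> counters=[1,1,0,0,2,0,3,2,0,1,1,1,0,2,0,0,0,0,0,1,0,0,1,0,1,2,1,0,2,1,1]
Step 7: insert ta at [3, 15, 16, 26] -> counters=[1,1,0,1,2,0,3,2,0,1,1,1,0,2,0,1,1,0,0,1,0,0,1,0,1,2,2,0,2,1,1]
Step 8: insert vz at [0, 1, 2, 20] -> counters=[2,2,1,1,2,0,3,2,0,1,1,1,0,2,0,1,1,0,0,1,1,0,1,0,1,2,2,0,2,1,1]
Step 9: insert yq at [1, 13, 18, 27] -> counters=[2,3,1,1,2,0,3,2,0,1,1,1,0,3,0,1,1,0,1,1,1,0,1,0,1,2,2,1,2,1,1]
Step 10: delete of at [6, 10, 11, 30] -> counters=[2,3,1,1,2,0,2,2,0,1,0,0,0,3,0,1,1,0,1,1,1,0,1,0,1,2,2,1,2,1,0]
Step 11: insert vz at [0, 1, 2, 20] -> counters=[3,4,2,1,2,0,2,2,0,1,0,0,0,3,0,1,1,0,1,1,2,0,1,0,1,2,2,1,2,1,0]
Step 12: delete vz at [0, 1, 2, 20] -> counters=[2,3,1,1,2,0,2,2,0,1,0,0,0,3,0,1,1,0,1,1,1,0,1,0,1,2,2,1,2,1,0]
Step 13: delete vz at [0, 1, 2, 20] -> counters=[1,2,0,1,2,0,2,2,0,1,0,0,0,3,0,1,1,0,1,1,0,0,1,0,1,2,2,1,2,1,0]
Step 14: insert yq at [1, 13, 18, 27] -> counters=[1,3,0,1,2,0,2,2,0,1,0,0,0,4,0,1,1,0,2,1,0,0,1,0,1,2,2,2,2,1,0]
Step 15: delete gu at [1, 4, 24, 28] -> counters=[1,2,0,1,1,0,2,2,0,1,0,0,0,4,0,1,1,0,2,1,0,0,1,0,0,2,2,2,1,1,0]
Step 16: insert ta at [3, 15, 16, 26] -> counters=[1,2,0,2,1,0,2,2,0,1,0,0,0,4,0,2,2,0,2,1,0,0,1,0,0,2,3,2,1,1,0]
Final counters=[1,2,0,2,1,0,2,2,0,1,0,0,0,4,0,2,2,0,2,1,0,0,1,0,0,2,3,2,1,1,0] -> 18 nonzero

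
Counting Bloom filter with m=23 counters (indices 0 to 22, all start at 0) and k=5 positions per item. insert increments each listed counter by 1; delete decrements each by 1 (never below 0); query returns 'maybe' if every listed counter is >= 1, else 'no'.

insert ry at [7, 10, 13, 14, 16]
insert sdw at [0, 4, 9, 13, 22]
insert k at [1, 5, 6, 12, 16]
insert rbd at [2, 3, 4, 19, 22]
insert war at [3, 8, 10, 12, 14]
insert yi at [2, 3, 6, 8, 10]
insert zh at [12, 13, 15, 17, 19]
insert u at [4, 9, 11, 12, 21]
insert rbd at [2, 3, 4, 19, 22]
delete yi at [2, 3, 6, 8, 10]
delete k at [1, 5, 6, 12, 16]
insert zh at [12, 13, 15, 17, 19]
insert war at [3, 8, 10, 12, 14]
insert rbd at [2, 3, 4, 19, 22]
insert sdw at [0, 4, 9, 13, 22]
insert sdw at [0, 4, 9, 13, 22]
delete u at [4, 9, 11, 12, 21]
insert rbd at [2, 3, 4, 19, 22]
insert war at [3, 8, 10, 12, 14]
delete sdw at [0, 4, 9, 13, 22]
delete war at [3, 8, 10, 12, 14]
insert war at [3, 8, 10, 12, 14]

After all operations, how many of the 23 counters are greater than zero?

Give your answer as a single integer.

Step 1: insert ry at [7, 10, 13, 14, 16] -> counters=[0,0,0,0,0,0,0,1,0,0,1,0,0,1,1,0,1,0,0,0,0,0,0]
Step 2: insert sdw at [0, 4, 9, 13, 22] -> counters=[1,0,0,0,1,0,0,1,0,1,1,0,0,2,1,0,1,0,0,0,0,0,1]
Step 3: insert k at [1, 5, 6, 12, 16] -> counters=[1,1,0,0,1,1,1,1,0,1,1,0,1,2,1,0,2,0,0,0,0,0,1]
Step 4: insert rbd at [2, 3, 4, 19, 22] -> counters=[1,1,1,1,2,1,1,1,0,1,1,0,1,2,1,0,2,0,0,1,0,0,2]
Step 5: insert war at [3, 8, 10, 12, 14] -> counters=[1,1,1,2,2,1,1,1,1,1,2,0,2,2,2,0,2,0,0,1,0,0,2]
Step 6: insert yi at [2, 3, 6, 8, 10] -> counters=[1,1,2,3,2,1,2,1,2,1,3,0,2,2,2,0,2,0,0,1,0,0,2]
Step 7: insert zh at [12, 13, 15, 17, 19] -> counters=[1,1,2,3,2,1,2,1,2,1,3,0,3,3,2,1,2,1,0,2,0,0,2]
Step 8: insert u at [4, 9, 11, 12, 21] -> counters=[1,1,2,3,3,1,2,1,2,2,3,1,4,3,2,1,2,1,0,2,0,1,2]
Step 9: insert rbd at [2, 3, 4, 19, 22] -> counters=[1,1,3,4,4,1,2,1,2,2,3,1,4,3,2,1,2,1,0,3,0,1,3]
Step 10: delete yi at [2, 3, 6, 8, 10] -> counters=[1,1,2,3,4,1,1,1,1,2,2,1,4,3,2,1,2,1,0,3,0,1,3]
Step 11: delete k at [1, 5, 6, 12, 16] -> counters=[1,0,2,3,4,0,0,1,1,2,2,1,3,3,2,1,1,1,0,3,0,1,3]
Step 12: insert zh at [12, 13, 15, 17, 19] -> counters=[1,0,2,3,4,0,0,1,1,2,2,1,4,4,2,2,1,2,0,4,0,1,3]
Step 13: insert war at [3, 8, 10, 12, 14] -> counters=[1,0,2,4,4,0,0,1,2,2,3,1,5,4,3,2,1,2,0,4,0,1,3]
Step 14: insert rbd at [2, 3, 4, 19, 22] -> counters=[1,0,3,5,5,0,0,1,2,2,3,1,5,4,3,2,1,2,0,5,0,1,4]
Step 15: insert sdw at [0, 4, 9, 13, 22] -> counters=[2,0,3,5,6,0,0,1,2,3,3,1,5,5,3,2,1,2,0,5,0,1,5]
Step 16: insert sdw at [0, 4, 9, 13, 22] -> counters=[3,0,3,5,7,0,0,1,2,4,3,1,5,6,3,2,1,2,0,5,0,1,6]
Step 17: delete u at [4, 9, 11, 12, 21] -> counters=[3,0,3,5,6,0,0,1,2,3,3,0,4,6,3,2,1,2,0,5,0,0,6]
Step 18: insert rbd at [2, 3, 4, 19, 22] -> counters=[3,0,4,6,7,0,0,1,2,3,3,0,4,6,3,2,1,2,0,6,0,0,7]
Step 19: insert war at [3, 8, 10, 12, 14] -> counters=[3,0,4,7,7,0,0,1,3,3,4,0,5,6,4,2,1,2,0,6,0,0,7]
Step 20: delete sdw at [0, 4, 9, 13, 22] -> counters=[2,0,4,7,6,0,0,1,3,2,4,0,5,5,4,2,1,2,0,6,0,0,6]
Step 21: delete war at [3, 8, 10, 12, 14] -> counters=[2,0,4,6,6,0,0,1,2,2,3,0,4,5,3,2,1,2,0,6,0,0,6]
Step 22: insert war at [3, 8, 10, 12, 14] -> counters=[2,0,4,7,6,0,0,1,3,2,4,0,5,5,4,2,1,2,0,6,0,0,6]
Final counters=[2,0,4,7,6,0,0,1,3,2,4,0,5,5,4,2,1,2,0,6,0,0,6] -> 16 nonzero

Answer: 16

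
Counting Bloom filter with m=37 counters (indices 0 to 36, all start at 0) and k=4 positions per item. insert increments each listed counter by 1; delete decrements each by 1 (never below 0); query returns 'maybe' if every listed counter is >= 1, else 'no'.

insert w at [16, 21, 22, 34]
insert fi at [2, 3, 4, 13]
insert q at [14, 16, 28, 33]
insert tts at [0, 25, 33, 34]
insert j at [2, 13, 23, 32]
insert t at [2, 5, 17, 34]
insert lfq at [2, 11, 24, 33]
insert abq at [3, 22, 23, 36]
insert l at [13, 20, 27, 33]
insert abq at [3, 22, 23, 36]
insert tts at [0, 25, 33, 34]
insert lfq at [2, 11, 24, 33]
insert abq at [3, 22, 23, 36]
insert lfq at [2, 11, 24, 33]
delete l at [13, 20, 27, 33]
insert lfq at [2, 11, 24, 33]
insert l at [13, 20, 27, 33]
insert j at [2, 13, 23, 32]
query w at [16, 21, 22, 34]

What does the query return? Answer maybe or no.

Answer: maybe

Derivation:
Step 1: insert w at [16, 21, 22, 34] -> counters=[0,0,0,0,0,0,0,0,0,0,0,0,0,0,0,0,1,0,0,0,0,1,1,0,0,0,0,0,0,0,0,0,0,0,1,0,0]
Step 2: insert fi at [2, 3, 4, 13] -> counters=[0,0,1,1,1,0,0,0,0,0,0,0,0,1,0,0,1,0,0,0,0,1,1,0,0,0,0,0,0,0,0,0,0,0,1,0,0]
Step 3: insert q at [14, 16, 28, 33] -> counters=[0,0,1,1,1,0,0,0,0,0,0,0,0,1,1,0,2,0,0,0,0,1,1,0,0,0,0,0,1,0,0,0,0,1,1,0,0]
Step 4: insert tts at [0, 25, 33, 34] -> counters=[1,0,1,1,1,0,0,0,0,0,0,0,0,1,1,0,2,0,0,0,0,1,1,0,0,1,0,0,1,0,0,0,0,2,2,0,0]
Step 5: insert j at [2, 13, 23, 32] -> counters=[1,0,2,1,1,0,0,0,0,0,0,0,0,2,1,0,2,0,0,0,0,1,1,1,0,1,0,0,1,0,0,0,1,2,2,0,0]
Step 6: insert t at [2, 5, 17, 34] -> counters=[1,0,3,1,1,1,0,0,0,0,0,0,0,2,1,0,2,1,0,0,0,1,1,1,0,1,0,0,1,0,0,0,1,2,3,0,0]
Step 7: insert lfq at [2, 11, 24, 33] -> counters=[1,0,4,1,1,1,0,0,0,0,0,1,0,2,1,0,2,1,0,0,0,1,1,1,1,1,0,0,1,0,0,0,1,3,3,0,0]
Step 8: insert abq at [3, 22, 23, 36] -> counters=[1,0,4,2,1,1,0,0,0,0,0,1,0,2,1,0,2,1,0,0,0,1,2,2,1,1,0,0,1,0,0,0,1,3,3,0,1]
Step 9: insert l at [13, 20, 27, 33] -> counters=[1,0,4,2,1,1,0,0,0,0,0,1,0,3,1,0,2,1,0,0,1,1,2,2,1,1,0,1,1,0,0,0,1,4,3,0,1]
Step 10: insert abq at [3, 22, 23, 36] -> counters=[1,0,4,3,1,1,0,0,0,0,0,1,0,3,1,0,2,1,0,0,1,1,3,3,1,1,0,1,1,0,0,0,1,4,3,0,2]
Step 11: insert tts at [0, 25, 33, 34] -> counters=[2,0,4,3,1,1,0,0,0,0,0,1,0,3,1,0,2,1,0,0,1,1,3,3,1,2,0,1,1,0,0,0,1,5,4,0,2]
Step 12: insert lfq at [2, 11, 24, 33] -> counters=[2,0,5,3,1,1,0,0,0,0,0,2,0,3,1,0,2,1,0,0,1,1,3,3,2,2,0,1,1,0,0,0,1,6,4,0,2]
Step 13: insert abq at [3, 22, 23, 36] -> counters=[2,0,5,4,1,1,0,0,0,0,0,2,0,3,1,0,2,1,0,0,1,1,4,4,2,2,0,1,1,0,0,0,1,6,4,0,3]
Step 14: insert lfq at [2, 11, 24, 33] -> counters=[2,0,6,4,1,1,0,0,0,0,0,3,0,3,1,0,2,1,0,0,1,1,4,4,3,2,0,1,1,0,0,0,1,7,4,0,3]
Step 15: delete l at [13, 20, 27, 33] -> counters=[2,0,6,4,1,1,0,0,0,0,0,3,0,2,1,0,2,1,0,0,0,1,4,4,3,2,0,0,1,0,0,0,1,6,4,0,3]
Step 16: insert lfq at [2, 11, 24, 33] -> counters=[2,0,7,4,1,1,0,0,0,0,0,4,0,2,1,0,2,1,0,0,0,1,4,4,4,2,0,0,1,0,0,0,1,7,4,0,3]
Step 17: insert l at [13, 20, 27, 33] -> counters=[2,0,7,4,1,1,0,0,0,0,0,4,0,3,1,0,2,1,0,0,1,1,4,4,4,2,0,1,1,0,0,0,1,8,4,0,3]
Step 18: insert j at [2, 13, 23, 32] -> counters=[2,0,8,4,1,1,0,0,0,0,0,4,0,4,1,0,2,1,0,0,1,1,4,5,4,2,0,1,1,0,0,0,2,8,4,0,3]
Query w: check counters[16]=2 counters[21]=1 counters[22]=4 counters[34]=4 -> maybe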